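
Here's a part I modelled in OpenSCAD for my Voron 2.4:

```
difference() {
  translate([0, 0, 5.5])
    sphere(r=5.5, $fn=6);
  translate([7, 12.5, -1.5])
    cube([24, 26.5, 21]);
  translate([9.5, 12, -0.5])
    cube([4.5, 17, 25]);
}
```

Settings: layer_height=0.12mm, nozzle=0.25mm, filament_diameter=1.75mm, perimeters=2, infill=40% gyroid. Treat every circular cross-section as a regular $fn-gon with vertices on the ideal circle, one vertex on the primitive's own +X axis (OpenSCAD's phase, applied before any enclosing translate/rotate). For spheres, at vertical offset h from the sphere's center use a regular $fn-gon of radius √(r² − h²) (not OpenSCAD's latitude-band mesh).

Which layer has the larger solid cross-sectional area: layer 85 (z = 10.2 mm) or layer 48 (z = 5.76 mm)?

layer 48 (z = 5.76 mm)

Layer 85 (z = 10.2): the sphere: section is a regular 6-gon, circumradius = √(r²−h²) = √(5.5²−4.7²) = 2.857 (area = (6/2)·2.857²·sin(360°/6) = 21.20 mm²); the cube at (7, 12.5) is present — its section is the full 24×26.5 rectangle (area 636.00 mm²); the 4.5×17 cube at (9.5, 12) contributes its full rectangle (area 76.50 mm²); Subtracting the remaining from the first: starting from the r=5.5 sphere (21.20 mm²), the 24×26.5 cube at (7, 12.5) misses the remaining region (no effect); the 4.5×17 cube at (9.5, 12) misses the remaining region (no effect) — area = 21.20 mm². So its area = 21.20 mm². Layer 48 (z = 5.76): the r=5.5 sphere contributes a regular 6-gon of circumradius √(5.5²−0.26²) = 5.494 (area = (6/2)·5.494²·sin(360°/6) = 78.42 mm²); the 24×26.5 cube at (7, 12.5) contributes its full rectangle (area 636.00 mm²); the 4.5×17 cube at (9.5, 12) contributes its full rectangle (area 76.50 mm²); After the difference (first − rest): starting from the r=5.5 sphere (78.42 mm²), the 24×26.5 cube at (7, 12.5) misses the remaining region (no effect); the 4.5×17 cube at (9.5, 12) misses the remaining region (no effect) — area = 78.42 mm². So its area = 78.42 mm². Layer 48 is larger (78.42 vs 21.20 mm²).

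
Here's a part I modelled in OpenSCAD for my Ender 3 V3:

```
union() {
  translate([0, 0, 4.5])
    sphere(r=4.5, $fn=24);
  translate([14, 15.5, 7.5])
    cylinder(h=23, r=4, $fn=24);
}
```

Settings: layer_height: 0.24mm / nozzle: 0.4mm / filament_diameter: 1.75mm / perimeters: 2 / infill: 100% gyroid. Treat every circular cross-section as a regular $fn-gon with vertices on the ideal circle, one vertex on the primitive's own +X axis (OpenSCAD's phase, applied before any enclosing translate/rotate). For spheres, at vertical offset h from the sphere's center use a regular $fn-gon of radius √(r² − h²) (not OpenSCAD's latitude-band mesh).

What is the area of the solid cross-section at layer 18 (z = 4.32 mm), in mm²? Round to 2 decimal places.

62.79 mm²

At z = 4.32 mm: the r=4.5 sphere contributes a regular 24-gon of circumradius √(4.5²−0.18²) = 4.496 (area = (24/2)·4.496²·sin(360°/24) = 62.79 mm²); the cylinder at (14, 15.5) is not intersected at this z (z outside [7.5, 30.5]); Merging all regions: only the r=4.5 sphere is present, so the union is just that shape — area = 62.79 mm². Overall, the cross-section is a single solid region. Net area = 62.79 mm².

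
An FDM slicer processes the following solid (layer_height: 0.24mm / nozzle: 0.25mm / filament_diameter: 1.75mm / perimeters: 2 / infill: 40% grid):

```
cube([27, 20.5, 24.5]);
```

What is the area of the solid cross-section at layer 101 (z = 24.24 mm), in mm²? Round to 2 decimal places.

553.50 mm²

At z = 24.24 mm: the cube (footprint 27×20.5) is included at this height (area 553.50 mm²). Overall, the cross-section is a single solid region. Net area = 553.50 mm².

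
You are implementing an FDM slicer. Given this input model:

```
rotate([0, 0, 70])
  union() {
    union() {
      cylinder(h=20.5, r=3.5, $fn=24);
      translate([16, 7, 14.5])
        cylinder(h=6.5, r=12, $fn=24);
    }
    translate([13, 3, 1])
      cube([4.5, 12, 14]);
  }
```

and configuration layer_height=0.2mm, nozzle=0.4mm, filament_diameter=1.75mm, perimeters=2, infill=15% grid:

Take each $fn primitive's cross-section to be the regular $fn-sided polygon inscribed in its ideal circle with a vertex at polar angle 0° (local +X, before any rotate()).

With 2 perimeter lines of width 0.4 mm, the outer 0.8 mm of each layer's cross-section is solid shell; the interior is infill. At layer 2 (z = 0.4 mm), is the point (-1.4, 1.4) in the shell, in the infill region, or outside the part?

At z = 0.4 mm: the cylinder: section is a regular 24-gon, circumradius r=3.5; the cylinder at (16, 7) is absent (z outside [14.5, 21]); Combining (union): only the r=3.5 cylinder is present, so the union is just that shape — 1 connected region; the cube at (13, 3) is absent (z outside [1, 15]); Taking the union: only the result so far is present, so the union is just that shape — 1 connected region; (whole slice rotated 70° about Z — lengths, areas and connectivity unchanged). Overall, the cross-section is a single solid region. Undo the 70° rotation: the query point maps to (0.837, 1.794) in the un-rotated model frame. The nearest boundary edge runs (1.75, 3.03)→(0.91, 3.38); distance from the point to it = 1.49 mm. The point is inside the cross-section and 1.49 mm from the nearest boundary — more than the 0.8 mm shell width (2 × 0.4), so it's in the infill interior.

infill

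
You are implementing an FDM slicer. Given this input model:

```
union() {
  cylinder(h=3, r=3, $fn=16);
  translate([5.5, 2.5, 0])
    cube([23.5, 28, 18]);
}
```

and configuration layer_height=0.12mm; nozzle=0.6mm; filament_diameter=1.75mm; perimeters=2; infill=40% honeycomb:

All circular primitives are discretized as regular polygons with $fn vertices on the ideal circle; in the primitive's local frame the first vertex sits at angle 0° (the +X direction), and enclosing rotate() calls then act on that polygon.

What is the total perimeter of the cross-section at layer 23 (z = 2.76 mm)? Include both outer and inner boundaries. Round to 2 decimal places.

121.73 mm

At z = 2.76 mm: the cylinder: section is a regular 16-gon, circumradius r=3 (perimeter = 2·16·3.000·sin(180°/16) = 18.73 mm); the 23.5×28 cube at (5.5, 2.5) contributes its full rectangle (perimeter 103.00 mm); Combining (union): the 2 present regions are separate (no shared area or edge), so areas and boundary lengths simply add and each stays a separate island — boundary = 121.73 mm. Overall, the cross-section has 2 separate islands. Total boundary length (outer) = 121.73 mm.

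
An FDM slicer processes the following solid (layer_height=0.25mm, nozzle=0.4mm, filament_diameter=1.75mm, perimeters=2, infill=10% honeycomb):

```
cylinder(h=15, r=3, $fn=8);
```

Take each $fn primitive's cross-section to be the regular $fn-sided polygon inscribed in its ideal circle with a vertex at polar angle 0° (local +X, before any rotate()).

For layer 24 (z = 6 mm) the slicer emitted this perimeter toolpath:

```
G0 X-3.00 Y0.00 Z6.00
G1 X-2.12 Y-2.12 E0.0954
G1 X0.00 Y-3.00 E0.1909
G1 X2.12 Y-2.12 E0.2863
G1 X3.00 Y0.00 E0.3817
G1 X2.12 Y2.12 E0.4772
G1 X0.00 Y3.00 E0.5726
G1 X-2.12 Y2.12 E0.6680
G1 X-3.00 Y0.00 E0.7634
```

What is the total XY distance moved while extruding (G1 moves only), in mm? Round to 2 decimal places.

Sum the Euclidean lengths of each G1 segment: total = 18.36 mm.

18.36 mm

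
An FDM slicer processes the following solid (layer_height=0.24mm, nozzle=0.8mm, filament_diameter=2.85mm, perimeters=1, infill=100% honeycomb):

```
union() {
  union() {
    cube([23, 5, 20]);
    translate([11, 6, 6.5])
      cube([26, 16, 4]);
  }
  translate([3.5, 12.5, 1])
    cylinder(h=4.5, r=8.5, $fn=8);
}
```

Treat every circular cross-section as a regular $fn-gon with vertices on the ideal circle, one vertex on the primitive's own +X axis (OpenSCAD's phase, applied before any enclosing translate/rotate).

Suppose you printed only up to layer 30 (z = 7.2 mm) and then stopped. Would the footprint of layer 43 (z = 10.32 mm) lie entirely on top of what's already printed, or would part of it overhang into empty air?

entirely on top

Compare the two slices. At z = 7.2: the 23×5 cube contributes its full rectangle (area 115.00 mm²); the cube at (11, 6) (footprint 26×16) is included at this height (area 416.00 mm²); Merging all regions: the 2 present regions are separate (no shared area or edge), so areas and boundary lengths simply add and each stays a separate island — area = 531.00 mm²; the cylinder at (3.5, 12.5) does not reach this height (z outside [1, 5.5]); Merging all regions: only that combined region is present, so the union is just that shape — area = 531.00 mm². At z = 10.32: the cube (footprint 23×5) is included at this height (area 115.00 mm²); the 26×16 cube at (11, 6) contributes its full rectangle (area 416.00 mm²); Merging all regions: the 2 present regions are separate (no shared area or edge), so areas and boundary lengths simply add and each stays a separate island — area = 531.00 mm²; the cylinder at (3.5, 12.5) does not reach this height (z outside [1, 5.5]); Combining (union): only that combined region is present, so the union is just that shape — area = 531.00 mm². Checking containment: the cross-section at z = 10.32 is a subset of the cross-section at z = 7.2.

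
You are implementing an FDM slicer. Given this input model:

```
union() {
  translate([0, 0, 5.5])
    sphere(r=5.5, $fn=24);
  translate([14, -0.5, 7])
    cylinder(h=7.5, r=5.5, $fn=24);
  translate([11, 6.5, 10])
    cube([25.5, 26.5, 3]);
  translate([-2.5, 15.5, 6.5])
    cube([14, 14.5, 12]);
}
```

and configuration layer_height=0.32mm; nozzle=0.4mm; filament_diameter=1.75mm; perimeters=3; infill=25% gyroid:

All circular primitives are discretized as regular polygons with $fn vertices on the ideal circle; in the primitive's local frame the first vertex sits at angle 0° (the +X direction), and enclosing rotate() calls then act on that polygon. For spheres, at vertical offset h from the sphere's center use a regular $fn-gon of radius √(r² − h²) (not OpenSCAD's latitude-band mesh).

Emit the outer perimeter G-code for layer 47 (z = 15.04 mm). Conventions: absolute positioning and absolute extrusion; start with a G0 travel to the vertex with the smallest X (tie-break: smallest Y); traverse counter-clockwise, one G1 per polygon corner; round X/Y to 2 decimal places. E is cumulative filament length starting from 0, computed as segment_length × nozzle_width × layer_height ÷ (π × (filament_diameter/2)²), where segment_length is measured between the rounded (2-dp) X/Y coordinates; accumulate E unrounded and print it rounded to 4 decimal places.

G0 X-2.50 Y15.50 Z15.04
G1 X11.50 Y15.50 E0.7450
G1 X11.50 Y30.00 E1.5167
G1 X-2.50 Y30.00 E2.2617
G1 X-2.50 Y15.50 E3.0333

At z = 15.04 mm: the sphere is not intersected at this z (|z−center|=9.540 > r=5.5); the cylinder at (14, -0.5) is not intersected at this z (z outside [7, 14.5]); the cube at (11, 6.5) is not intersected at this z (z outside [10, 13]); the cube at (-2.5, 15.5) is present — its section is the full 14×14.5 rectangle; Combining (union): only the 14×14.5 cube at (-2.5, 15.5) is present, so the union is just that shape — 1 connected region. The outline is a single polygon with 4 vertices. Extrusion per mm of travel: 0.4 × 0.32 / (π × 0.875²) = 0.053216. Accumulating E over each segment gives final E = 3.0333.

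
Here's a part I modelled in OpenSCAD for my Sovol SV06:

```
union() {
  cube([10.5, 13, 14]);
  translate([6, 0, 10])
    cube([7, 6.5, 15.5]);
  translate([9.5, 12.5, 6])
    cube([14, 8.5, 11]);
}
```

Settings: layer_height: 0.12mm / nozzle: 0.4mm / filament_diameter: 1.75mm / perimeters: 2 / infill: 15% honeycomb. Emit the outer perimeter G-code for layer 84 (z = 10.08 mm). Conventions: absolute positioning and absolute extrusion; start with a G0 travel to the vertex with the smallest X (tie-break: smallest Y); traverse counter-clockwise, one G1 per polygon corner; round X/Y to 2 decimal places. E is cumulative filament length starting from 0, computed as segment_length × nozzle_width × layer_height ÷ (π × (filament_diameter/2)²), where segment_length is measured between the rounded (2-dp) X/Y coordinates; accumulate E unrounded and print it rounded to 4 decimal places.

At z = 10.08 mm: the 10.5×13 cube contributes its full rectangle; the cube at (6, 0) (footprint 7×6.5) is included at this height; the cube at (9.5, 12.5) (footprint 14×8.5) is included at this height; Combining (union): the regions partially overlap (shared area 29.75 mm²), so overlapping operands fuse into one piece — 1 connected region. The outline is a single polygon with 10 vertices. Extrusion per mm of travel: 0.4 × 0.12 / (π × 0.875²) = 0.019956. Accumulating E over each segment gives final E = 1.8759.

G0 X0.00 Y0.00 Z10.08
G1 X13.00 Y0.00 E0.2594
G1 X13.00 Y6.50 E0.3891
G1 X10.50 Y6.50 E0.4390
G1 X10.50 Y12.50 E0.5588
G1 X23.50 Y12.50 E0.8182
G1 X23.50 Y21.00 E0.9878
G1 X9.50 Y21.00 E1.2672
G1 X9.50 Y13.00 E1.4269
G1 X0.00 Y13.00 E1.6164
G1 X0.00 Y0.00 E1.8759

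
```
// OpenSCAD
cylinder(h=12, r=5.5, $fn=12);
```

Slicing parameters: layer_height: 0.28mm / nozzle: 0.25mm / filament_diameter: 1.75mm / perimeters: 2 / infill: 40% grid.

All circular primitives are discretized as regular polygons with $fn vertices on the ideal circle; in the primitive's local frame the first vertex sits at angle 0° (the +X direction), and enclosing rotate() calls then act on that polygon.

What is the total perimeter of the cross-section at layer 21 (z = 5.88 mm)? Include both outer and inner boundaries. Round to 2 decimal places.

34.16 mm

At z = 5.88 mm: the r=5.5 cylinder gives a regular 12-gon of circumradius 5.5 (constant along its height) (perimeter = 2·12·5.500·sin(180°/12) = 34.16 mm). Overall, the cross-section is a single solid region. Total boundary length (outer) = 34.16 mm.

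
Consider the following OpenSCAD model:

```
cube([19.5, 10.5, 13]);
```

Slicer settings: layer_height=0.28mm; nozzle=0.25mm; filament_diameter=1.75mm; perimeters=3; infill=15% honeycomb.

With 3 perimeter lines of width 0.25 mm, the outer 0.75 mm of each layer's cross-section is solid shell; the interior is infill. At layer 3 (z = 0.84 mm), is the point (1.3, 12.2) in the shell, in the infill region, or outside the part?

At z = 0.84 mm: the cube is present — its section is the full 19.5×10.5 rectangle. Overall, the cross-section is a single solid region. The nearest boundary edge runs (19.50, 10.50)→(0.00, 10.50); distance from the point to it = 1.70 mm. The point is not inside any of the regions above, so it lies outside the cross-section (1.70 mm from the nearest boundary).

outside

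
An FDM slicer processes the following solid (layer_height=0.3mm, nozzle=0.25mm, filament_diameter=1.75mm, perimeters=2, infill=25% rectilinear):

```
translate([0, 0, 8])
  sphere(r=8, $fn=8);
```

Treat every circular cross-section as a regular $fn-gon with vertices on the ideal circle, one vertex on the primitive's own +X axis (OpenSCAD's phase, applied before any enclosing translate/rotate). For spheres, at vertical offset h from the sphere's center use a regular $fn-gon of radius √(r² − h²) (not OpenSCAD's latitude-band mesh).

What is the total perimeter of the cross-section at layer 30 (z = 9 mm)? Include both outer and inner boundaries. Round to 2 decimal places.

At z = 9 mm: the r=8 sphere contributes a regular 8-gon of circumradius √(8²−1²) = 7.937 (perimeter = 2·8·7.937·sin(180°/8) = 48.60 mm). Overall, the cross-section is a single solid region. Total boundary length (outer) = 48.60 mm.

48.60 mm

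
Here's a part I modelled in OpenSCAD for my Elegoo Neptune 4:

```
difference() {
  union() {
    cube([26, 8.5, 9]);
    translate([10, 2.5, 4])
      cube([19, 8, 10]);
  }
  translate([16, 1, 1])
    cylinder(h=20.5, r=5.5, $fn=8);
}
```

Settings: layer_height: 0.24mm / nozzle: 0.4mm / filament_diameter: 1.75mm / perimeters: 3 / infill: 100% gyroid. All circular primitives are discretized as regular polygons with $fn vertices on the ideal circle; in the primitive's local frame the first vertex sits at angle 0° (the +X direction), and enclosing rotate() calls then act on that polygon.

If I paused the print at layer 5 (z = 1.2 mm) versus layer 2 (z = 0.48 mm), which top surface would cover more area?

Layer 5 (z = 1.2): the cube is present — its section is the full 26×8.5 rectangle (area 221.00 mm²); the cube at (10, 2.5) is not intersected at this z (z outside [4, 14]); Taking the union: only the 26×8.5 cube is present, so the union is just that shape — area = 221.00 mm²; the cylinder at (16, 1): section is a regular 8-gon, circumradius r=5.5 (area = (8/2)·5.500²·sin(360°/8) = 85.56 mm²); After the difference (first − rest): starting from that combined region (221.00 mm²), the r=5.5 cylinder at (16, 1) partially overlaps it — only the 53.37 mm² overlap (of its 85.56 mm²) is removed, clipping the outline — area = 167.63 mm². So its area = 167.63 mm². Layer 2 (z = 0.48): the cube is present — its section is the full 26×8.5 rectangle (area 221.00 mm²); the cube at (10, 2.5) is absent (z outside [4, 14]); Taking the union: only the 26×8.5 cube is present, so the union is just that shape — area = 221.00 mm²; the cylinder at (16, 1) is absent (z outside [1, 21.5]); Taking the first minus the rest: none of the subtracted shapes is present at this height, so that combined region is unchanged — area = 221.00 mm². So its area = 221.00 mm². Layer 2 is larger (221.00 vs 167.63 mm²).

layer 2 (z = 0.48 mm)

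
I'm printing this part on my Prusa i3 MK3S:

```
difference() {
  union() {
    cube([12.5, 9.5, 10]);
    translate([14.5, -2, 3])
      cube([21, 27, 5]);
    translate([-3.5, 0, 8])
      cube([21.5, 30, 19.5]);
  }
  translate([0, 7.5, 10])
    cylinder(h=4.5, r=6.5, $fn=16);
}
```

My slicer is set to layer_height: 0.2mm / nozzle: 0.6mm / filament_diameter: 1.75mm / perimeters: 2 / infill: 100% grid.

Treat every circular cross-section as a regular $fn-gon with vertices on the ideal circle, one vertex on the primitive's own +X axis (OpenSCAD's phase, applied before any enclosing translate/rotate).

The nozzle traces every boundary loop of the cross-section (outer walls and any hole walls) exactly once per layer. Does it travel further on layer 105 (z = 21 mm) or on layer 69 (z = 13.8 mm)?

layer 69 (z = 13.8 mm)

Layer 105 (z = 21): the cube is not intersected at this z (z outside [0, 10]); the cube at (14.5, -2) does not reach this height (z outside [3, 8]); the 21.5×30 cube at (-3.5, 0) contributes its full rectangle (perimeter 103.00 mm); Taking the union: only the 21.5×30 cube at (-3.5, 0) is present, so the union is just that shape — boundary = 103.00 mm; the cylinder at (0, 7.5) is absent (z outside [10, 14.5]); Taking the first minus the rest: none of the subtracted shapes is present at this height, so that combined region is unchanged — boundary = 103.00 mm. So its perimeter = 103.00 mm. Layer 69 (z = 13.8): the cube is not intersected at this z (z outside [0, 10]); the cube at (14.5, -2) does not reach this height (z outside [3, 8]); the 21.5×30 cube at (-3.5, 0) contributes its full rectangle (perimeter 103.00 mm); Taking the union: only the 21.5×30 cube at (-3.5, 0) is present, so the union is just that shape — boundary = 103.00 mm; the r=6.5 cylinder at (0, 7.5) gives a regular 16-gon of circumradius 6.5 (constant along its height) (perimeter = 2·16·6.500·sin(180°/16) = 40.58 mm); Subtracting the remaining from the first: starting from that combined region, the r=6.5 cylinder at (0, 7.5) partially overlaps it — only the 107.26 mm² overlap (of its 129.35 mm²) is removed, clipping the outline — boundary = 120.14 mm. So its perimeter = 120.14 mm. Layer 69 is larger (120.14 vs 103.00 mm).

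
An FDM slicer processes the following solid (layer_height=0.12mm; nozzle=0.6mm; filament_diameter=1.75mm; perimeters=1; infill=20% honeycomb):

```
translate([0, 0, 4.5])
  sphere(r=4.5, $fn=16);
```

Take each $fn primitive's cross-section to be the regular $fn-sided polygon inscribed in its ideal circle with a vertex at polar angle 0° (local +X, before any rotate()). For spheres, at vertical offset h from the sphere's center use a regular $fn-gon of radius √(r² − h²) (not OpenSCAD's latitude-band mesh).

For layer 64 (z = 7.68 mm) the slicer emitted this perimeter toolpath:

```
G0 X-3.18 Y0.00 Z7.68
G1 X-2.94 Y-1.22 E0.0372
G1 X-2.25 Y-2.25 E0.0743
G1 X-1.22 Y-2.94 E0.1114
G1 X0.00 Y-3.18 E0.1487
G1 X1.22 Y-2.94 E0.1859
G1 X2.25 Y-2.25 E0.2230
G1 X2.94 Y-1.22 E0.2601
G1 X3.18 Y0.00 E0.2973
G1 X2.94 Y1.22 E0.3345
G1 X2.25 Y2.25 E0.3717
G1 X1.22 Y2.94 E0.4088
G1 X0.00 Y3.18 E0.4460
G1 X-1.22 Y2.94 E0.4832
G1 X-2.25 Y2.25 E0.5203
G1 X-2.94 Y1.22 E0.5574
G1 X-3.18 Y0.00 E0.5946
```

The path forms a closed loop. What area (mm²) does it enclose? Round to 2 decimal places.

Apply the shoelace formula to the sequence of (X, Y) vertices; enclosed area = 31.00 mm².

31.00 mm²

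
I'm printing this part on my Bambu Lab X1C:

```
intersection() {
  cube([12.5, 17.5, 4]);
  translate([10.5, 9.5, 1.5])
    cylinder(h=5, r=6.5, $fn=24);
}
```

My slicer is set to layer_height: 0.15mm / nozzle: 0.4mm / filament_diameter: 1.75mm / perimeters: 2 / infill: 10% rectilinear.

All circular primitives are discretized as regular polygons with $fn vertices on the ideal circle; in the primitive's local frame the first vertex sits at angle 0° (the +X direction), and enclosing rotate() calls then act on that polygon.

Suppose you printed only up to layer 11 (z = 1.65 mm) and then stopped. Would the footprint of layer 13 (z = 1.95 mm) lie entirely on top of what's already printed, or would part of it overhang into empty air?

Compare the two slices. At z = 1.65: the 12.5×17.5 cube contributes its full rectangle (area 218.75 mm²); the r=6.5 cylinder at (10.5, 9.5) contributes a regular 24-gon of circumradius 6.5 (area = (24/2)·6.500²·sin(360°/24) = 131.22 mm²); After intersecting: the r=6.5 cylinder at (10.5, 9.5) partially overlaps the 12.5×17.5 cube; clipping to the common part keeps 91.06 mm² — area = 91.06 mm². At z = 1.95: the cube is present — its section is the full 12.5×17.5 rectangle (area 218.75 mm²); the cylinder at (10.5, 9.5): section is a regular 24-gon, circumradius r=6.5 (area = (24/2)·6.500²·sin(360°/24) = 131.22 mm²); Taking the intersection: the r=6.5 cylinder at (10.5, 9.5) partially overlaps the 12.5×17.5 cube; clipping to the common part keeps 91.06 mm² — area = 91.06 mm². Checking containment: the cross-section at z = 1.95 is a subset of the cross-section at z = 1.65.

entirely on top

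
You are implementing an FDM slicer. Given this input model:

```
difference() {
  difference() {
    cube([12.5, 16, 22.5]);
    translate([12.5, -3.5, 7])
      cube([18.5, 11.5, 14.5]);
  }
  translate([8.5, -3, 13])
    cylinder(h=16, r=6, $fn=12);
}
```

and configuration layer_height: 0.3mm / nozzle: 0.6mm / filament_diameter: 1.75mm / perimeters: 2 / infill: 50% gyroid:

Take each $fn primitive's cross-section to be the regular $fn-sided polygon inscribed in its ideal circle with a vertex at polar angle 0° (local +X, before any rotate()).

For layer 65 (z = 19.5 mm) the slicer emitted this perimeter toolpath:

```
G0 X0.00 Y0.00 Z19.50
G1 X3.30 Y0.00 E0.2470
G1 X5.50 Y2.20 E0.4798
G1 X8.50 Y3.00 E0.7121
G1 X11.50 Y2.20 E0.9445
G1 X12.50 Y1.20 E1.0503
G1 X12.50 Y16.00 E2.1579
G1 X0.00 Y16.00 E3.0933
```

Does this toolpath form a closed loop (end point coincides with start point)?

Start point (G0): (0.00, 0.00). End point (last G1): the path does not return to the start — open.

no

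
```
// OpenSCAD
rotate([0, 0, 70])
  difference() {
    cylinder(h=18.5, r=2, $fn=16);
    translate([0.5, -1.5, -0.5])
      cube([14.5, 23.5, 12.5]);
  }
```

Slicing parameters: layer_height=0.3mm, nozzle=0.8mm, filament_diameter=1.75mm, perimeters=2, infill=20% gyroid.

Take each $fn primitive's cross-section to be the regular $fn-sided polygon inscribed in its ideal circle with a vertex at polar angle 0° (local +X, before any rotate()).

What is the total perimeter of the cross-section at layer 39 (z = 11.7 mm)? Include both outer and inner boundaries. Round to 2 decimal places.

At z = 11.7 mm: the cylinder: section is a regular 16-gon, circumradius r=2 (perimeter = 2·16·2.000·sin(180°/16) = 12.49 mm); the cube at (0.5, -1.5) is present — its section is the full 14.5×23.5 rectangle (perimeter 76.00 mm); After the difference (first − rest): starting from the r=2 cylinder, the 14.5×23.5 cube at (0.5, -1.5) partially overlaps it — only the 3.98 mm² overlap (of its 340.75 mm²) is removed, clipping the outline — boundary = 12.35 mm; (rotated 70° about Z; rotation is an isometry so areas/perimeters/island counts are preserved). Overall, the cross-section is a single solid region. Total boundary length (outer) = 12.35 mm.

12.35 mm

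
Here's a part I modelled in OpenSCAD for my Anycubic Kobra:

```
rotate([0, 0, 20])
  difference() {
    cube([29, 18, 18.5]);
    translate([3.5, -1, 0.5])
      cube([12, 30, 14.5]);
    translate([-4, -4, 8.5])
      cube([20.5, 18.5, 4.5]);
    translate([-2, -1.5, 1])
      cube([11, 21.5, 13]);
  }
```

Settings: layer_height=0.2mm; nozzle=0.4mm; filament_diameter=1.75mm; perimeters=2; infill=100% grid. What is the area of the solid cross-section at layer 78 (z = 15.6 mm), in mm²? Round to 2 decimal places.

At z = 15.6 mm: the cube (footprint 29×18) is included at this height (area 522.00 mm²); the cube at (3.5, -1) does not reach this height (z outside [0.5, 15]); the cube at (-4, -4) is not intersected at this z (z outside [8.5, 13]); the cube at (-2, -1.5) does not reach this height (z outside [1, 14]); Subtracting the remaining from the first: none of the subtracted shapes is present at this height, so the 29×18 cube is unchanged — area = 522.00 mm²; (rotated 20° about Z; rotation is an isometry so areas/perimeters/island counts are preserved). Overall, the cross-section is a single solid region. Net area = 522.00 mm².

522.00 mm²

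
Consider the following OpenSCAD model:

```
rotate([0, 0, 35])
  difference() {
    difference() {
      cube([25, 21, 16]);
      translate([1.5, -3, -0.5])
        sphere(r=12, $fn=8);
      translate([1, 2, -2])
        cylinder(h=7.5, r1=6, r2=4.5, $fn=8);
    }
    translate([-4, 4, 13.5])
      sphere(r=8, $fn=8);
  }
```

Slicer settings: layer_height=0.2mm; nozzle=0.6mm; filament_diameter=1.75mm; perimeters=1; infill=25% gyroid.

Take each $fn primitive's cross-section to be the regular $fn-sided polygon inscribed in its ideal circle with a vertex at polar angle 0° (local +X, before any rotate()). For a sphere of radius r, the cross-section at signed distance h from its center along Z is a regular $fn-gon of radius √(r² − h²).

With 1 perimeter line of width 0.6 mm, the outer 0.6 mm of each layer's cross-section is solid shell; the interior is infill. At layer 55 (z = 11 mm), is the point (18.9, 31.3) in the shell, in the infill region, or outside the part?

At z = 11 mm: the cube (footprint 25×21) is included at this height; the r=12 sphere at (1.5, -3) contributes a regular 8-gon of circumradius √(12²−11.5²) = 3.428; the cone at (1, 2) is not intersected at this z (z outside [-2, 5.5]); After the difference (first − rest): starting from the 25×21 cube, the r=12 sphere at (1.5, -3) partially overlaps it — only the 0.44 mm² overlap (of its 33.23 mm²) is removed, clipping the outline — 1 connected region; the r=8 sphere at (-4, 4) contributes a regular 8-gon of circumradius √(8²−2.5²) = 7.599; Taking the first minus the rest: starting from that combined region, the r=8 sphere at (-4, 4) partially overlaps it — only the 24.46 mm² overlap (of its 163.34 mm²) is removed, clipping the outline — 1 connected region; (whole slice rotated 35° about Z — lengths, areas and connectivity unchanged). Overall, the cross-section is a single solid region. Undo the 35° rotation: the query point maps to (33.435, 14.799) in the un-rotated model frame. The nearest boundary edge runs (25.00, 21.00)→(25.00, 0.00); distance from the point to it = 8.43 mm. The point is not inside any of the regions above, so it lies outside the cross-section (8.43 mm from the nearest boundary).

outside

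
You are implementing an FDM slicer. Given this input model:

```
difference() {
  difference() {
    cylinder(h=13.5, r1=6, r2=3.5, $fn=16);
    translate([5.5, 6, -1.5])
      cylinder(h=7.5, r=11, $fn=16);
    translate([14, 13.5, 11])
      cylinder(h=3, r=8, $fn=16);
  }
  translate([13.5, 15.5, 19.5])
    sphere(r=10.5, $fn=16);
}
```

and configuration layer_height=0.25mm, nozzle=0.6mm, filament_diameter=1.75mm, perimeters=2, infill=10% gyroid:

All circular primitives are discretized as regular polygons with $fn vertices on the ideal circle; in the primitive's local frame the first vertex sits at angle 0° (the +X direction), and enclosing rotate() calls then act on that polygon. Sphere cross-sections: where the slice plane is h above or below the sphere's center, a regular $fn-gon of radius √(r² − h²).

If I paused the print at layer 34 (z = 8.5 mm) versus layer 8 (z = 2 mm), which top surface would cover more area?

Layer 34 (z = 8.5): the cone (r1=6→r2=3.5) has section circumradius 4.426 here — a regular 16-gon (area = (16/2)·4.426²·sin(360°/16) = 59.97 mm²); the cylinder at (5.5, 6) does not reach this height (z outside [-1.5, 6]); the cylinder at (14, 13.5) is not intersected at this z (z outside [11, 14]); Taking the first minus the rest: none of the subtracted shapes is present at this height, so the cone is unchanged — area = 59.97 mm²; the sphere at (13.5, 15.5) is absent (|z−center|=11.000 > r=10.5); After the difference (first − rest): none of the subtracted shapes is present at this height, so that combined region is unchanged — area = 59.97 mm². So its area = 59.97 mm². Layer 8 (z = 2): the cone: at t=0.148 of its height the radius interpolates to r₁+(r₂−r₁)t = 5.630, giving a regular 16-gon of that circumradius (area = (16/2)·5.630²·sin(360°/16) = 97.03 mm²); the cylinder at (5.5, 6): section is a regular 16-gon, circumradius r=11 (area = (16/2)·11.000²·sin(360°/16) = 370.44 mm²); the cylinder at (14, 13.5) is not intersected at this z (z outside [11, 14]); Subtracting the remaining from the first: starting from the cone (97.03 mm²), the r=11 cylinder at (5.5, 6) partially overlaps it — only the 73.19 mm² overlap (of its 370.44 mm²) is removed, clipping the outline — area = 23.83 mm²; the sphere at (13.5, 15.5) does not reach this height (|z−center|=17.500 > r=10.5); Subtracting the remaining from the first: none of the subtracted shapes is present at this height, so that combined region is unchanged — area = 23.83 mm². So its area = 23.83 mm². Layer 34 is larger (59.97 vs 23.83 mm²).

layer 34 (z = 8.5 mm)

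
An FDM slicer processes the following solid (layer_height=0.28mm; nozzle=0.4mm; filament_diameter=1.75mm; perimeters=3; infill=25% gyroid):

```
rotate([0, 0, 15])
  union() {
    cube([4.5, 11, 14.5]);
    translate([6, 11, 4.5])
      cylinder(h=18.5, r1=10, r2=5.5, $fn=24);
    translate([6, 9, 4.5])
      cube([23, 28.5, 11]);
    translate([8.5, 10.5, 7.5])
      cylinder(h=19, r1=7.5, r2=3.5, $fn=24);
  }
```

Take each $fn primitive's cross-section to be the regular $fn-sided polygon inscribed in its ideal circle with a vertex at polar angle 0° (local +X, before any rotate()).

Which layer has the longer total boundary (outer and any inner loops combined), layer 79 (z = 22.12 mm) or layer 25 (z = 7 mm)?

Layer 79 (z = 22.12): the cube is not intersected at this z (z outside [0, 14.5]); the cone at (6, 11): at t=0.952 of its height the radius interpolates to r₁+(r₂−r₁)t = 5.714, giving a regular 24-gon of that circumradius (perimeter = 2·24·5.714·sin(180°/24) = 35.80 mm); the cube at (6, 9) is absent (z outside [4.5, 15.5]); the cone at (8.5, 10.5) contributes a regular 24-gon of circumradius 4.422 (interpolated between r1=7.5 and r2=3.5 at t=0.769) (perimeter = 2·24·4.422·sin(180°/24) = 27.71 mm); Combining (union): the regions partially overlap (shared area 52.22 mm²), so the edge portions inside another operand are dropped and the merged outline is re-measured after clipping — boundary = 37.57 mm; (whole slice rotated 15° about Z — lengths, areas and connectivity unchanged). So its perimeter = 37.57 mm. Layer 25 (z = 7): the 4.5×11 cube contributes its full rectangle (perimeter 31.00 mm); the cone at (6, 11) contributes a regular 24-gon of circumradius 9.392 (interpolated between r1=10 and r2=5.5 at t=0.135) (perimeter = 2·24·9.392·sin(180°/24) = 58.84 mm); the 23×28.5 cube at (6, 9) contributes its full rectangle (perimeter 103.00 mm); the cone at (8.5, 10.5) is not intersected at this z (z outside [7.5, 26.5]); Combining (union): the regions partially overlap (shared area 124.95 mm²), so the edge portions inside another operand are dropped and the merged outline is re-measured after clipping — boundary = 129.73 mm; (rotated 15° about Z; rotation is an isometry so areas/perimeters/island counts are preserved). So its perimeter = 129.73 mm. Layer 25 is larger (129.73 vs 37.57 mm).

layer 25 (z = 7 mm)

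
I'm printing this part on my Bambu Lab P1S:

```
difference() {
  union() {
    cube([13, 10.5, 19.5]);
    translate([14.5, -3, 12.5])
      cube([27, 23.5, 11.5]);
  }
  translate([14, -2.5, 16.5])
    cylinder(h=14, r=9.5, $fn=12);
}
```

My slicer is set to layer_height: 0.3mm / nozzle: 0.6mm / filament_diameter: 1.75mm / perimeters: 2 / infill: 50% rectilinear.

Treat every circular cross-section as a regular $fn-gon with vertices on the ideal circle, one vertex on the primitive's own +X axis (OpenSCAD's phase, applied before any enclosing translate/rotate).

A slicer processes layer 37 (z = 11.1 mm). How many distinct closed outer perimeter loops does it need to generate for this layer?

1

At z = 11.1 mm: the cube is present — its section is the full 13×10.5 rectangle; the cube at (14.5, -3) does not reach this height (z outside [12.5, 24]); Merging all regions: only the 13×10.5 cube is present, so the union is just that shape — 1 connected region; the cylinder at (14, -2.5) does not reach this height (z outside [16.5, 30.5]); After the difference (first − rest): none of the subtracted shapes is present at this height, so the result so far is unchanged — 1 connected region. The result has 1 disconnected region.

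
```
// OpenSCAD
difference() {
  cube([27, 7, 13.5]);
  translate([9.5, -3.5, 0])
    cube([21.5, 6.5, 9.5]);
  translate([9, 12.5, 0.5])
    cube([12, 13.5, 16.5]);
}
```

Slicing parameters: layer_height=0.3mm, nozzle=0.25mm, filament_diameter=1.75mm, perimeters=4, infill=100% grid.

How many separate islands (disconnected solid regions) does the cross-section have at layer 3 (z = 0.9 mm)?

At z = 0.9 mm: the 27×7 cube contributes its full rectangle; the 21.5×6.5 cube at (9.5, -3.5) contributes its full rectangle; the cube at (9, 12.5) (footprint 12×13.5) is included at this height; Taking the first minus the rest: starting from the 27×7 cube, the 21.5×6.5 cube at (9.5, -3.5) partially overlaps it — only the 52.50 mm² overlap (of its 139.75 mm²) is removed, clipping the outline; the 12×13.5 cube at (9, 12.5) misses the remaining region (no effect) — 1 connected region. Overall, the cross-section is a single solid region. Island count = 1.

1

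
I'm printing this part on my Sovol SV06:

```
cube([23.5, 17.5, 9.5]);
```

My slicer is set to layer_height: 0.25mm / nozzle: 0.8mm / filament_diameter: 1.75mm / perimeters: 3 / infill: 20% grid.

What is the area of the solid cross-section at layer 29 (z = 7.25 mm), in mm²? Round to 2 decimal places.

At z = 7.25 mm: the 23.5×17.5 cube contributes its full rectangle (area 411.25 mm²). Overall, the cross-section is a single solid region. Net area = 411.25 mm².

411.25 mm²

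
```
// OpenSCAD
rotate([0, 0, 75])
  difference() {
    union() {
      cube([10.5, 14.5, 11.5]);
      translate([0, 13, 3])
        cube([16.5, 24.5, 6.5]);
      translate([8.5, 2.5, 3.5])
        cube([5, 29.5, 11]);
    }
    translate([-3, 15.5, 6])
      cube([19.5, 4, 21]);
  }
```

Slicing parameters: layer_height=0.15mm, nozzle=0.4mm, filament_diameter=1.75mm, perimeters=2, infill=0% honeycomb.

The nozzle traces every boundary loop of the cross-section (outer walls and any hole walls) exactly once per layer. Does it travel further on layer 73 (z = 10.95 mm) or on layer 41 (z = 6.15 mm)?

Layer 73 (z = 10.95): the 10.5×14.5 cube contributes its full rectangle (perimeter 50.00 mm); the cube at (0, 13) is not intersected at this z (z outside [3, 9.5]); the cube at (8.5, 2.5) is present — its section is the full 5×29.5 rectangle (perimeter 69.00 mm); Taking the union: the regions partially overlap (shared area 24.00 mm²), so the edge portions inside another operand are dropped and the merged outline is re-measured after clipping — boundary = 91.00 mm; the cube at (-3, 15.5) (footprint 19.5×4) is included at this height (perimeter 47.00 mm); Taking the first minus the rest: starting from that combined region, the 19.5×4 cube at (-3, 15.5) partially overlaps it — only the 20.00 mm² overlap (of its 78.00 mm²) is removed, clipping the outline — boundary = 93.00 mm; (whole slice rotated 75° about Z — lengths, areas and connectivity unchanged). So its perimeter = 93.00 mm. Layer 41 (z = 6.15): the 10.5×14.5 cube contributes its full rectangle (perimeter 50.00 mm); the 16.5×24.5 cube at (0, 13) contributes its full rectangle (perimeter 82.00 mm); the 5×29.5 cube at (8.5, 2.5) contributes its full rectangle (perimeter 69.00 mm); Taking the union: the regions partially overlap (shared area 131.75 mm²), so the edge portions inside another operand are dropped and the merged outline is re-measured after clipping — boundary = 108.00 mm; the cube at (-3, 15.5) is present — its section is the full 19.5×4 rectangle (perimeter 47.00 mm); After the difference (first − rest): starting from the result so far, the 19.5×4 cube at (-3, 15.5) partially overlaps it — only the 66.00 mm² overlap (of its 78.00 mm²) is removed, clipping the outline — boundary = 133.00 mm; (rotated 75° about Z; rotation is an isometry so areas/perimeters/island counts are preserved). So its perimeter = 133.00 mm. Layer 41 is larger (133.00 vs 93.00 mm).

layer 41 (z = 6.15 mm)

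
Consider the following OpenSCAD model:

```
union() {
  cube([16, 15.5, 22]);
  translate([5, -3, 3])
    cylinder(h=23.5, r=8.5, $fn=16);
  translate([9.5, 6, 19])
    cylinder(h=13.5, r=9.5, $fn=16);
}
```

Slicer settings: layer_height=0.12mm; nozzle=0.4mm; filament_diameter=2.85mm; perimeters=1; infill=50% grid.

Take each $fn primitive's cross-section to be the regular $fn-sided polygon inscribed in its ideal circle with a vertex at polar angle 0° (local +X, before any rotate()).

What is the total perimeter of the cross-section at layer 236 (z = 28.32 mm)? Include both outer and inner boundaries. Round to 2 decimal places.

59.31 mm

At z = 28.32 mm: the cube is absent (z outside [0, 22]); the cylinder at (5, -3) is not intersected at this z (z outside [3, 26.5]); the cylinder at (9.5, 6): section is a regular 16-gon, circumradius r=9.5 (perimeter = 2·16·9.500·sin(180°/16) = 59.31 mm); Merging all regions: only the r=9.5 cylinder at (9.5, 6) is present, so the union is just that shape — boundary = 59.31 mm. Overall, the cross-section is a single solid region. Total boundary length (outer) = 59.31 mm.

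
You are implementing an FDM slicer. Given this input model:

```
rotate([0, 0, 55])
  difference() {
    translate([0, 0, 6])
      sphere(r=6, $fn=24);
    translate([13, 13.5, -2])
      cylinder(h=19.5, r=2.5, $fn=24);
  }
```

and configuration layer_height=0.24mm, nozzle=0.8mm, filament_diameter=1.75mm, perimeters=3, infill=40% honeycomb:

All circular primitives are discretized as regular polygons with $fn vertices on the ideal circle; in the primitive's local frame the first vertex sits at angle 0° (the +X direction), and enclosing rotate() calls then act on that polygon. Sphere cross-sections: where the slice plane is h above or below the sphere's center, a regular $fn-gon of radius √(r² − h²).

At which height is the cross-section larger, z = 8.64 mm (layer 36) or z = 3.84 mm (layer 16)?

layer 16 (z = 3.84 mm)

Layer 36 (z = 8.64): the r=6 sphere slices to a regular 24-gon of circumradius 5.388 (√(r²−h²) with h=2.64 from center) (area = (24/2)·5.388²·sin(360°/24) = 90.16 mm²); the r=2.5 cylinder at (13, 13.5) contributes a regular 24-gon of circumradius 2.5 (area = (24/2)·2.500²·sin(360°/24) = 19.41 mm²); After the difference (first − rest): starting from the r=6 sphere (90.16 mm²), the r=2.5 cylinder at (13, 13.5) misses the remaining region (no effect) — area = 90.16 mm²; (whole slice rotated 55° about Z — lengths, areas and connectivity unchanged). So its area = 90.16 mm². Layer 16 (z = 3.84): the sphere: section is a regular 24-gon, circumradius = √(r²−h²) = √(6²−2.16²) = 5.598 (area = (24/2)·5.598²·sin(360°/24) = 97.32 mm²); the cylinder at (13, 13.5): section is a regular 24-gon, circumradius r=2.5 (area = (24/2)·2.500²·sin(360°/24) = 19.41 mm²); Taking the first minus the rest: starting from the r=6 sphere (97.32 mm²), the r=2.5 cylinder at (13, 13.5) misses the remaining region (no effect) — area = 97.32 mm²; (whole slice rotated 55° about Z — lengths, areas and connectivity unchanged). So its area = 97.32 mm². Layer 16 is larger (97.32 vs 90.16 mm²).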